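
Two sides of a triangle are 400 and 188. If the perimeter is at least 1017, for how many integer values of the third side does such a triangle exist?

Triangle inequality: 212 < x < 588. Perimeter ≥ 1017 gives x ≥ 1017 − 400 − 188 = 429.
So 429 ≤ x < 588; integers 429 through 587: 159 values.

159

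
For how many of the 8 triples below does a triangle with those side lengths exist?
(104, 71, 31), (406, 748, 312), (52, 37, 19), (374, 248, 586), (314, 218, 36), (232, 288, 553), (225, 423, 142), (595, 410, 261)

3

(31,71,104): 31+71 ≤ 104 → not valid
(312,406,748): 312+406 ≤ 748 → not valid
(19,37,52): 19+37 > 52 → valid
(248,374,586): 248+374 > 586 → valid
(36,218,314): 36+218 ≤ 314 → not valid
(232,288,553): 232+288 ≤ 553 → not valid
(142,225,423): 142+225 ≤ 423 → not valid
(261,410,595): 261+410 > 595 → valid
3 of the 8 triples form a triangle.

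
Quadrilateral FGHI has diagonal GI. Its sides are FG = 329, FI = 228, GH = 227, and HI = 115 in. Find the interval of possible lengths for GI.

112 < GI < 342

From triangle FGI: |329 − 228| < GI < 329 + 228, i.e. 101 < GI < 557.
From triangle HGI: 112 < GI < 342.
Both must hold, so GI lies in the intersection.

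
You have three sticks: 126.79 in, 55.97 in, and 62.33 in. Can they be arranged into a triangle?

The longest side is 126.79, but the other two sum to only 118.30.
118.30 < 126.79, so the triangle inequality fails.

No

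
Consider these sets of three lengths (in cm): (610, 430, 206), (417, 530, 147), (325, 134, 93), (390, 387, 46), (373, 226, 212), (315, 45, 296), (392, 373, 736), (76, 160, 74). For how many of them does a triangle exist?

(206,430,610): 206+430 > 610 → valid
(147,417,530): 147+417 > 530 → valid
(93,134,325): 93+134 ≤ 325 → not valid
(46,387,390): 46+387 > 390 → valid
(212,226,373): 212+226 > 373 → valid
(45,296,315): 45+296 > 315 → valid
(373,392,736): 373+392 > 736 → valid
(74,76,160): 74+76 ≤ 160 → not valid
6 of the 8 triples form a triangle.

6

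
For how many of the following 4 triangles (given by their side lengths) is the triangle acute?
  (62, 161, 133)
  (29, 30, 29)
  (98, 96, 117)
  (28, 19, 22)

3

(62,161,133): 62²+133² = 21533 < 25921 = 161² → obtuse
(29,30,29): 29²+29² = 1682 > 900 = 30² → acute
(98,96,117): 96²+98² = 18820 > 13689 = 117² → acute
(28,19,22): 19²+22² = 845 > 784 = 28² → acute
3 of the 4 are acute.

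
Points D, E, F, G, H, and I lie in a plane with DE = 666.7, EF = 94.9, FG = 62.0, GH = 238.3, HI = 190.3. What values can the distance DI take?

The maximum is all hops collinear in one direction: 666.7 + 94.9 + 62.0 + 238.3 + 190.3 = 1252.2.
The longest hop is 666.7; the others sum to 585.5. Folding the others back against it leaves at least 666.7 − 585.5 = 81.2.

81.2 ≤ DI ≤ 1252.2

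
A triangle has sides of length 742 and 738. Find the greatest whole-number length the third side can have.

1479

The third side must be strictly less than 742 + 738 = 1480.
The largest integer below 1480 is 1479.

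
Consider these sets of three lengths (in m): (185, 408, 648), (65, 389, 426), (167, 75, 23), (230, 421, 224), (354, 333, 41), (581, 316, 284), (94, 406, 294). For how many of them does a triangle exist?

(185,408,648): 185+408 ≤ 648 → not valid
(65,389,426): 65+389 > 426 → valid
(23,75,167): 23+75 ≤ 167 → not valid
(224,230,421): 224+230 > 421 → valid
(41,333,354): 41+333 > 354 → valid
(284,316,581): 284+316 > 581 → valid
(94,294,406): 94+294 ≤ 406 → not valid
4 of the 7 triples form a triangle.

4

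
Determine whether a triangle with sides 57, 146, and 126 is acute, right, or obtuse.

Compare the square of the longest side to the sum of squares of the other two: 57² + 126² = 19125 < 21316 = 146².

obtuse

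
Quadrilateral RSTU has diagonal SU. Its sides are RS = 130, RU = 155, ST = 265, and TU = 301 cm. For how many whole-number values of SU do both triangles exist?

248

From triangle RSU: 25 < SU < 285.
From triangle TSU: 36 < SU < 566.
Intersection: 36 < SU < 285, so integers 37 through 284: 248 values.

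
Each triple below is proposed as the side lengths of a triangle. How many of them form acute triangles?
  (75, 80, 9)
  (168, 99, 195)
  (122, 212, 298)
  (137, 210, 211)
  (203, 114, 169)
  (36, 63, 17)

(75,80,9): 9²+75² = 5706 < 6400 = 80² → obtuse
(168,99,195): 99²+168² = 38025 = 195² → right
(122,212,298): 122²+212² = 59828 < 88804 = 298² → obtuse
(137,210,211): 137²+210² = 62869 > 44521 = 211² → acute
(203,114,169): 114²+169² = 41557 > 41209 = 203² → acute
(36,63,17): 17+36 ≤ 63, not a triangle
2 of the 6 are acute.

2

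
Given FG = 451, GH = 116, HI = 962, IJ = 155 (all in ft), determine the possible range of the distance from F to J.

The maximum is all hops collinear in one direction: 451 + 116 + 962 + 155 = 1684.
The longest hop is 962; the others sum to 722. Folding the others back against it leaves at least 962 − 722 = 240.

240 ≤ FJ ≤ 1684 ft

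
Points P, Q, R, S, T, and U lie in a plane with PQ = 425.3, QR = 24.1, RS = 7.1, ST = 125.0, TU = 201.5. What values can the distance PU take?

67.6 ≤ PU ≤ 783.0

The maximum is all hops collinear in one direction: 425.3 + 24.1 + 7.1 + 125.0 + 201.5 = 783.0.
The longest hop is 425.3; the others sum to 357.7. Folding the others back against it leaves at least 425.3 − 357.7 = 67.6.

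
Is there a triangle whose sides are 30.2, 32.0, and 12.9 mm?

The longest side is 32.0, and the other two sum to 43.1.
Since 43.1 > 32.0, the triangle inequality holds.

Yes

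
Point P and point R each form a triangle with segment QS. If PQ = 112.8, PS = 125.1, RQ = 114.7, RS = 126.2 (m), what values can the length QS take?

12.3 < QS < 237.9

From triangle PQS: |112.8 − 125.1| < QS < 112.8 + 125.1, i.e. 12.3 < QS < 237.9.
From triangle RQS: 11.5 < QS < 240.9.
Both must hold, so QS lies in the intersection.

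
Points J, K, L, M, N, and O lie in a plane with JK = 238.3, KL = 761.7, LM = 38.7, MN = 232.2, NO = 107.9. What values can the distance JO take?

The maximum is all hops collinear in one direction: 238.3 + 761.7 + 38.7 + 232.2 + 107.9 = 1378.8.
The longest hop is 761.7; the others sum to 617.1. Folding the others back against it leaves at least 761.7 − 617.1 = 144.6.

144.6 ≤ JO ≤ 1378.8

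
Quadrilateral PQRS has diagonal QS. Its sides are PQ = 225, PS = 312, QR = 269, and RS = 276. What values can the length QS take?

From triangle PQS: |225 − 312| < QS < 225 + 312, i.e. 87 < QS < 537.
From triangle RQS: 7 < QS < 545.
Both must hold, so QS lies in the intersection.

87 < QS < 537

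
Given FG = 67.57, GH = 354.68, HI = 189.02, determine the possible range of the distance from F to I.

The maximum is all hops collinear in one direction: 67.57 + 354.68 + 189.02 = 611.27.
The longest hop is 354.68; the others sum to 256.59. Folding the others back against it leaves at least 354.68 − 256.59 = 98.09.

98.09 ≤ FI ≤ 611.27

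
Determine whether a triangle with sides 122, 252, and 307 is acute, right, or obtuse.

obtuse

Compare the square of the longest side to the sum of squares of the other two: 122² + 252² = 78388 < 94249 = 307².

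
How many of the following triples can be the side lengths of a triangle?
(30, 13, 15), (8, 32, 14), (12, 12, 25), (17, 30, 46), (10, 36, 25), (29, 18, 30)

(13,15,30): 13+15 ≤ 30 → not valid
(8,14,32): 8+14 ≤ 32 → not valid
(12,12,25): 12+12 ≤ 25 → not valid
(17,30,46): 17+30 > 46 → valid
(10,25,36): 10+25 ≤ 36 → not valid
(18,29,30): 18+29 > 30 → valid
2 of the 6 triples form a triangle.

2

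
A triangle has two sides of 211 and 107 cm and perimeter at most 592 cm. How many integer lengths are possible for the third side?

Triangle inequality: 104 < x < 318. Perimeter ≤ 592 gives x ≤ 592 − 211 − 107 = 274.
So 104 < x ≤ 274; integers 105 through 274: 170 values.

170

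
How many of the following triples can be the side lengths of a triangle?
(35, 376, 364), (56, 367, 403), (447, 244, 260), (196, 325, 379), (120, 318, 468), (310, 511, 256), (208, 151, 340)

(35,364,376): 35+364 > 376 → valid
(56,367,403): 56+367 > 403 → valid
(244,260,447): 244+260 > 447 → valid
(196,325,379): 196+325 > 379 → valid
(120,318,468): 120+318 ≤ 468 → not valid
(256,310,511): 256+310 > 511 → valid
(151,208,340): 151+208 > 340 → valid
6 of the 7 triples form a triangle.

6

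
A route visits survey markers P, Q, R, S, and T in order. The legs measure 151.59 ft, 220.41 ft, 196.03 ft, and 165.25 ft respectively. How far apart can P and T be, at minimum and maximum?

The maximum is all hops collinear in one direction: 151.59 + 220.41 + 196.03 + 165.25 = 733.28.
The longest hop is 220.41; the others sum to 512.87. Since 220.41 ≤ 512.87, the path can fold back on itself completely, so the minimum distance is 0.

0 ≤ PT ≤ 733.28 ft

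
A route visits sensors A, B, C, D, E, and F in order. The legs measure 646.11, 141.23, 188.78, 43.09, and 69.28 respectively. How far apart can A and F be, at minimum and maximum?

203.73 ≤ AF ≤ 1088.49

The maximum is all hops collinear in one direction: 646.11 + 141.23 + 188.78 + 43.09 + 69.28 = 1088.49.
The longest hop is 646.11; the others sum to 442.38. Folding the others back against it leaves at least 646.11 − 442.38 = 203.73.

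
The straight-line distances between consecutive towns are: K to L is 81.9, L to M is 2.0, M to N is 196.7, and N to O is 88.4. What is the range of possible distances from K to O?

24.4 ≤ KO ≤ 369.0

The maximum is all hops collinear in one direction: 81.9 + 2.0 + 196.7 + 88.4 = 369.0.
The longest hop is 196.7; the others sum to 172.3. Folding the others back against it leaves at least 196.7 − 172.3 = 24.4.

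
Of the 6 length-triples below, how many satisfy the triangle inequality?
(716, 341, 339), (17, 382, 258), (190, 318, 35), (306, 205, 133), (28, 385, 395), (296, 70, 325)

(339,341,716): 339+341 ≤ 716 → not valid
(17,258,382): 17+258 ≤ 382 → not valid
(35,190,318): 35+190 ≤ 318 → not valid
(133,205,306): 133+205 > 306 → valid
(28,385,395): 28+385 > 395 → valid
(70,296,325): 70+296 > 325 → valid
3 of the 6 triples form a triangle.

3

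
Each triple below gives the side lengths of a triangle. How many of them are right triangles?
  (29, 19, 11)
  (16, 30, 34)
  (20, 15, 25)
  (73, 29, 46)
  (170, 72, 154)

(29,19,11): 11²+19² = 482 < 841 = 29² → obtuse
(16,30,34): 16²+30² = 1156 = 34² → right
(20,15,25): 15²+20² = 625 = 25² → right
(73,29,46): 29²+46² = 2957 < 5329 = 73² → obtuse
(170,72,154): 72²+154² = 28900 = 170² → right
3 of the 5 are right.

3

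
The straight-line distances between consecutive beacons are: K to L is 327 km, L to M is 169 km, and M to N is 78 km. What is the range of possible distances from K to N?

The maximum is all hops collinear in one direction: 327 + 169 + 78 = 574.
The longest hop is 327; the others sum to 247. Folding the others back against it leaves at least 327 − 247 = 80.

80 ≤ KN ≤ 574 km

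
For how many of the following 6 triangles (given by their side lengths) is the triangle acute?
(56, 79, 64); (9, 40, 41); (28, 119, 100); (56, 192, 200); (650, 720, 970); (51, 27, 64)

1

(56,79,64): 56²+64² = 7232 > 6241 = 79² → acute
(9,40,41): 9²+40² = 1681 = 41² → right
(28,119,100): 28²+100² = 10784 < 14161 = 119² → obtuse
(56,192,200): 56²+192² = 40000 = 200² → right
(650,720,970): 650²+720² = 940900 = 970² → right
(51,27,64): 27²+51² = 3330 < 4096 = 64² → obtuse
1 of the 6 is acute.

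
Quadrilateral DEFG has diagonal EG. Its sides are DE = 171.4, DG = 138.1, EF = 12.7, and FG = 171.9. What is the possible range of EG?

From triangle DEG: |171.4 − 138.1| < EG < 171.4 + 138.1, i.e. 33.3 < EG < 309.5.
From triangle FEG: 159.2 < EG < 184.6.
Both must hold, so EG lies in the intersection.

159.2 < EG < 184.6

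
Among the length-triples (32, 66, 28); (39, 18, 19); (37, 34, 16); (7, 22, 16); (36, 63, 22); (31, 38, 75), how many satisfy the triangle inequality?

2

(28,32,66): 28+32 ≤ 66 → not valid
(18,19,39): 18+19 ≤ 39 → not valid
(16,34,37): 16+34 > 37 → valid
(7,16,22): 7+16 > 22 → valid
(22,36,63): 22+36 ≤ 63 → not valid
(31,38,75): 31+38 ≤ 75 → not valid
2 of the 6 triples form a triangle.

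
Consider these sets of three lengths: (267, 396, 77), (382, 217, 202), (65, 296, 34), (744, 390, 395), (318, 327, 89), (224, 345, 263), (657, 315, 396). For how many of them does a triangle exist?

5

(77,267,396): 77+267 ≤ 396 → not valid
(202,217,382): 202+217 > 382 → valid
(34,65,296): 34+65 ≤ 296 → not valid
(390,395,744): 390+395 > 744 → valid
(89,318,327): 89+318 > 327 → valid
(224,263,345): 224+263 > 345 → valid
(315,396,657): 315+396 > 657 → valid
5 of the 7 triples form a triangle.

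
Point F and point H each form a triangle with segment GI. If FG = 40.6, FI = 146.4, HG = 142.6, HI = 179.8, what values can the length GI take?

From triangle FGI: |40.6 − 146.4| < GI < 40.6 + 146.4, i.e. 105.8 < GI < 187.0.
From triangle HGI: 37.2 < GI < 322.4.
Both must hold, so GI lies in the intersection.

105.8 < GI < 187.0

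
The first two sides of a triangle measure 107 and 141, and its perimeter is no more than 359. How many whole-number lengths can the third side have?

77

Triangle inequality: 34 < x < 248. Perimeter ≤ 359 gives x ≤ 359 − 107 − 141 = 111.
So 34 < x ≤ 111; integers 35 through 111: 77 values.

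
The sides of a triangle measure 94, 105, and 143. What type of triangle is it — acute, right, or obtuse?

Compare the square of the longest side to the sum of squares of the other two: 94² + 105² = 19861 < 20449 = 143².

obtuse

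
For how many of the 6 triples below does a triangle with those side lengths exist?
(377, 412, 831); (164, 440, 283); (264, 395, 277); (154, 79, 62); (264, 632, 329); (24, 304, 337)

(377,412,831): 377+412 ≤ 831 → not valid
(164,283,440): 164+283 > 440 → valid
(264,277,395): 264+277 > 395 → valid
(62,79,154): 62+79 ≤ 154 → not valid
(264,329,632): 264+329 ≤ 632 → not valid
(24,304,337): 24+304 ≤ 337 → not valid
2 of the 6 triples form a triangle.

2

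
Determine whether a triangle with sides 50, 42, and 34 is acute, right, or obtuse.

acute

Compare the square of the longest side to the sum of squares of the other two: 34² + 42² = 2920 > 2500 = 50².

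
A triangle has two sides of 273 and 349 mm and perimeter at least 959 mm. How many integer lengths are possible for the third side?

285

Triangle inequality: 76 < x < 622. Perimeter ≥ 959 gives x ≥ 959 − 273 − 349 = 337.
So 337 ≤ x < 622; integers 337 through 621: 285 values.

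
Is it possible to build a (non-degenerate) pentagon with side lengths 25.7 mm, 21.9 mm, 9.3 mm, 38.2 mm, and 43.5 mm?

A pentagon exists iff every side is shorter than the sum of the others — equivalently, the longest side is less than the sum of the rest.
Longest side 43.5 < 95.1 (sum of the remaining 4), so yes.

Yes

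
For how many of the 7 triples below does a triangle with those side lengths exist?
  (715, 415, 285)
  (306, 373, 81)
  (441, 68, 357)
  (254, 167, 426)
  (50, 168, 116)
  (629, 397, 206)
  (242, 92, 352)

1

(285,415,715): 285+415 ≤ 715 → not valid
(81,306,373): 81+306 > 373 → valid
(68,357,441): 68+357 ≤ 441 → not valid
(167,254,426): 167+254 ≤ 426 → not valid
(50,116,168): 50+116 ≤ 168 → not valid
(206,397,629): 206+397 ≤ 629 → not valid
(92,242,352): 92+242 ≤ 352 → not valid
1 of the 7 triples forms a triangle.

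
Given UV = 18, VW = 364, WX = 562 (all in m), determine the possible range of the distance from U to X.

The maximum is all hops collinear in one direction: 18 + 364 + 562 = 944.
The longest hop is 562; the others sum to 382. Folding the others back against it leaves at least 562 − 382 = 180.

180 ≤ UX ≤ 944 m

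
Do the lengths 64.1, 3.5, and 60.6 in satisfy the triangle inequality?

The two shorter sides sum to 64.1, exactly equal to the longest side 64.1.
That gives only a degenerate (flat) triangle — the inequality must be strict.

No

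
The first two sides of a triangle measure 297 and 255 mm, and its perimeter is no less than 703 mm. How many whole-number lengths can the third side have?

401

Triangle inequality: 42 < x < 552. Perimeter ≥ 703 gives x ≥ 703 − 297 − 255 = 151.
So 151 ≤ x < 552; integers 151 through 551: 401 values.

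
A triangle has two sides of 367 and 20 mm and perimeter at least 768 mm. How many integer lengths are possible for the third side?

Triangle inequality: 347 < x < 387. Perimeter ≥ 768 gives x ≥ 768 − 367 − 20 = 381.
So 381 ≤ x < 387; integers 381 through 386: 6 values.

6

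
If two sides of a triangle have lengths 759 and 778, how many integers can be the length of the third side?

The third side lies in the open interval (19, 1537).
Integers from 20 to 1536 inclusive: 1536 − 20 + 1 = 1517.

1517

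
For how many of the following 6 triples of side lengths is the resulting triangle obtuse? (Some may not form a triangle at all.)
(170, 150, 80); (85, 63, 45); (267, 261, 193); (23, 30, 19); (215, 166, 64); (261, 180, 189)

(170,150,80): 80²+150² = 28900 = 170² → right
(85,63,45): 45²+63² = 5994 < 7225 = 85² → obtuse
(267,261,193): 193²+261² = 105370 > 71289 = 267² → acute
(23,30,19): 19²+23² = 890 < 900 = 30² → obtuse
(215,166,64): 64²+166² = 31652 < 46225 = 215² → obtuse
(261,180,189): 180²+189² = 68121 = 261² → right
3 of the 6 are obtuse.

3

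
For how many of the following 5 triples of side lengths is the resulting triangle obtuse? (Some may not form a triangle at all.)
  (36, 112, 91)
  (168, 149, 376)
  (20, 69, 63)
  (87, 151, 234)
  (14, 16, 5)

(36,112,91): 36²+91² = 9577 < 12544 = 112² → obtuse
(168,149,376): 149+168 ≤ 376, not a triangle
(20,69,63): 20²+63² = 4369 < 4761 = 69² → obtuse
(87,151,234): 87²+151² = 30370 < 54756 = 234² → obtuse
(14,16,5): 5²+14² = 221 < 256 = 16² → obtuse
4 of the 5 are obtuse.

4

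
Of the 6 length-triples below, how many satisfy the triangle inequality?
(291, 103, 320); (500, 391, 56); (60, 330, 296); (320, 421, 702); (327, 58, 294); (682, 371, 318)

5

(103,291,320): 103+291 > 320 → valid
(56,391,500): 56+391 ≤ 500 → not valid
(60,296,330): 60+296 > 330 → valid
(320,421,702): 320+421 > 702 → valid
(58,294,327): 58+294 > 327 → valid
(318,371,682): 318+371 > 682 → valid
5 of the 6 triples form a triangle.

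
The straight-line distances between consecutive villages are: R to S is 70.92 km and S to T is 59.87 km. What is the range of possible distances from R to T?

By the triangle inequality, |70.92 − 59.87| ≤ RT ≤ 70.92 + 59.87.

11.05 ≤ RT ≤ 130.79 km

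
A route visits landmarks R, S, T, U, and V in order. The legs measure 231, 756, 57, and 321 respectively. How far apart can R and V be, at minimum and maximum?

147 ≤ RV ≤ 1365

The maximum is all hops collinear in one direction: 231 + 756 + 57 + 321 = 1365.
The longest hop is 756; the others sum to 609. Folding the others back against it leaves at least 756 − 609 = 147.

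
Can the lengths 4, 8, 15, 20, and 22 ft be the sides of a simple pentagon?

A pentagon exists iff every side is shorter than the sum of the others — equivalently, the longest side is less than the sum of the rest.
Longest side 22 < 47 (sum of the remaining 4), so yes.

Yes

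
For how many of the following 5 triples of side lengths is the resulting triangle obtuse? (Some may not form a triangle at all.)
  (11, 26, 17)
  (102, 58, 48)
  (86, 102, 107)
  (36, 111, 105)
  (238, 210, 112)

(11,26,17): 11²+17² = 410 < 676 = 26² → obtuse
(102,58,48): 48²+58² = 5668 < 10404 = 102² → obtuse
(86,102,107): 86²+102² = 17800 > 11449 = 107² → acute
(36,111,105): 36²+105² = 12321 = 111² → right
(238,210,112): 112²+210² = 56644 = 238² → right
2 of the 5 are obtuse.

2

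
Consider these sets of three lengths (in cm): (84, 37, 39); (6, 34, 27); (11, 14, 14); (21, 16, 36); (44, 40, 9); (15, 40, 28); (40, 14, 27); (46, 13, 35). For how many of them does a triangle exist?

6

(37,39,84): 37+39 ≤ 84 → not valid
(6,27,34): 6+27 ≤ 34 → not valid
(11,14,14): 11+14 > 14 → valid
(16,21,36): 16+21 > 36 → valid
(9,40,44): 9+40 > 44 → valid
(15,28,40): 15+28 > 40 → valid
(14,27,40): 14+27 > 40 → valid
(13,35,46): 13+35 > 46 → valid
6 of the 8 triples form a triangle.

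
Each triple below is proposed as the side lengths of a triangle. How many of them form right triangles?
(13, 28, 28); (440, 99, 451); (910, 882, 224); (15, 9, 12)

3

(13,28,28): 13²+28² = 953 > 784 = 28² → acute
(440,99,451): 99²+440² = 203401 = 451² → right
(910,882,224): 224²+882² = 828100 = 910² → right
(15,9,12): 9²+12² = 225 = 15² → right
3 of the 4 are right.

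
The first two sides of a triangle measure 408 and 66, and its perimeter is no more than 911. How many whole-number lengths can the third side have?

Triangle inequality: 342 < x < 474. Perimeter ≤ 911 gives x ≤ 911 − 408 − 66 = 437.
So 342 < x ≤ 437; integers 343 through 437: 95 values.

95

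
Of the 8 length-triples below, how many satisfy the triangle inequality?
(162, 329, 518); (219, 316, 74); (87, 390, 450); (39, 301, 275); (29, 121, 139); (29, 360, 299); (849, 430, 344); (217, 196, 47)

(162,329,518): 162+329 ≤ 518 → not valid
(74,219,316): 74+219 ≤ 316 → not valid
(87,390,450): 87+390 > 450 → valid
(39,275,301): 39+275 > 301 → valid
(29,121,139): 29+121 > 139 → valid
(29,299,360): 29+299 ≤ 360 → not valid
(344,430,849): 344+430 ≤ 849 → not valid
(47,196,217): 47+196 > 217 → valid
4 of the 8 triples form a triangle.

4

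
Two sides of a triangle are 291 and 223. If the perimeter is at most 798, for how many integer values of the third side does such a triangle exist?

Triangle inequality: 68 < x < 514. Perimeter ≤ 798 gives x ≤ 798 − 291 − 223 = 284.
So 68 < x ≤ 284; integers 69 through 284: 216 values.

216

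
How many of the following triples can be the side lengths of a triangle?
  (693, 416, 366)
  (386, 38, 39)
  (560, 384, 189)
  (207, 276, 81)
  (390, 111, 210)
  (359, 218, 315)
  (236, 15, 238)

5

(366,416,693): 366+416 > 693 → valid
(38,39,386): 38+39 ≤ 386 → not valid
(189,384,560): 189+384 > 560 → valid
(81,207,276): 81+207 > 276 → valid
(111,210,390): 111+210 ≤ 390 → not valid
(218,315,359): 218+315 > 359 → valid
(15,236,238): 15+236 > 238 → valid
5 of the 7 triples form a triangle.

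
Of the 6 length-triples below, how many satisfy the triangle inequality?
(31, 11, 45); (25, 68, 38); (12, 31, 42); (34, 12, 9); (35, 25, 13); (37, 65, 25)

(11,31,45): 11+31 ≤ 45 → not valid
(25,38,68): 25+38 ≤ 68 → not valid
(12,31,42): 12+31 > 42 → valid
(9,12,34): 9+12 ≤ 34 → not valid
(13,25,35): 13+25 > 35 → valid
(25,37,65): 25+37 ≤ 65 → not valid
2 of the 6 triples form a triangle.

2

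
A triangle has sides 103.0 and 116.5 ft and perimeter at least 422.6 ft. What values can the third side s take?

203.1 ≤ s < 219.5 ft

Triangle inequality alone gives 13.5 < s < 219.5.
The perimeter condition gives s ≥ 422.6 − 103.0 − 116.5 = 203.1.
Intersecting the two: 203.1 ≤ s < 219.5.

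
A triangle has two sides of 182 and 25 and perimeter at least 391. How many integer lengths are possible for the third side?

23

Triangle inequality: 157 < x < 207. Perimeter ≥ 391 gives x ≥ 391 − 182 − 25 = 184.
So 184 ≤ x < 207; integers 184 through 206: 23 values.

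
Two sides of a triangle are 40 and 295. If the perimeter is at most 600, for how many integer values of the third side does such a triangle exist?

Triangle inequality: 255 < x < 335. Perimeter ≤ 600 gives x ≤ 600 − 40 − 295 = 265.
So 255 < x ≤ 265; integers 256 through 265: 10 values.

10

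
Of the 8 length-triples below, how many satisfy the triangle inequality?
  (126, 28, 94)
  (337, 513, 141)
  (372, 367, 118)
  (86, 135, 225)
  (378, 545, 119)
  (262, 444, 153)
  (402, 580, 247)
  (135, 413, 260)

(28,94,126): 28+94 ≤ 126 → not valid
(141,337,513): 141+337 ≤ 513 → not valid
(118,367,372): 118+367 > 372 → valid
(86,135,225): 86+135 ≤ 225 → not valid
(119,378,545): 119+378 ≤ 545 → not valid
(153,262,444): 153+262 ≤ 444 → not valid
(247,402,580): 247+402 > 580 → valid
(135,260,413): 135+260 ≤ 413 → not valid
2 of the 8 triples form a triangle.

2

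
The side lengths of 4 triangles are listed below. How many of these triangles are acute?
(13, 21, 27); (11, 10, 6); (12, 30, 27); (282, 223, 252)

2

(13,21,27): 13²+21² = 610 < 729 = 27² → obtuse
(11,10,6): 6²+10² = 136 > 121 = 11² → acute
(12,30,27): 12²+27² = 873 < 900 = 30² → obtuse
(282,223,252): 223²+252² = 113233 > 79524 = 282² → acute
2 of the 4 are acute.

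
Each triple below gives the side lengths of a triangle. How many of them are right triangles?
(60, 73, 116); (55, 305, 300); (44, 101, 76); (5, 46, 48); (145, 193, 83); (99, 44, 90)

1

(60,73,116): 60²+73² = 8929 < 13456 = 116² → obtuse
(55,305,300): 55²+300² = 93025 = 305² → right
(44,101,76): 44²+76² = 7712 < 10201 = 101² → obtuse
(5,46,48): 5²+46² = 2141 < 2304 = 48² → obtuse
(145,193,83): 83²+145² = 27914 < 37249 = 193² → obtuse
(99,44,90): 44²+90² = 10036 > 9801 = 99² → acute
1 of the 6 is right.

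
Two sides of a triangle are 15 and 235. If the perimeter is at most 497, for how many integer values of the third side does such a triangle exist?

27

Triangle inequality: 220 < x < 250. Perimeter ≤ 497 gives x ≤ 497 − 15 − 235 = 247.
So 220 < x ≤ 247; integers 221 through 247: 27 values.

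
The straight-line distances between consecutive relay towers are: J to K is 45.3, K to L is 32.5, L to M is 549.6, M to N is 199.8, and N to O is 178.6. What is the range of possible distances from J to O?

93.4 ≤ JO ≤ 1005.8

The maximum is all hops collinear in one direction: 45.3 + 32.5 + 549.6 + 199.8 + 178.6 = 1005.8.
The longest hop is 549.6; the others sum to 456.2. Folding the others back against it leaves at least 549.6 − 456.2 = 93.4.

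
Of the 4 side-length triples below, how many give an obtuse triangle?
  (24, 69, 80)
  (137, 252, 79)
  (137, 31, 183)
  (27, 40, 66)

2

(24,69,80): 24²+69² = 5337 < 6400 = 80² → obtuse
(137,252,79): 79+137 ≤ 252, not a triangle
(137,31,183): 31+137 ≤ 183, not a triangle
(27,40,66): 27²+40² = 2329 < 4356 = 66² → obtuse
2 of the 4 are obtuse.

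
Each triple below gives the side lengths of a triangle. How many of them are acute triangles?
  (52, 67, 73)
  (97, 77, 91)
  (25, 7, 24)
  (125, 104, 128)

(52,67,73): 52²+67² = 7193 > 5329 = 73² → acute
(97,77,91): 77²+91² = 14210 > 9409 = 97² → acute
(25,7,24): 7²+24² = 625 = 25² → right
(125,104,128): 104²+125² = 26441 > 16384 = 128² → acute
3 of the 4 are acute.

3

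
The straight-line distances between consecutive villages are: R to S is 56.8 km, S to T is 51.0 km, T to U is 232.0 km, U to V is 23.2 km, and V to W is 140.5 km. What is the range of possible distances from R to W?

The maximum is all hops collinear in one direction: 56.8 + 51.0 + 232.0 + 23.2 + 140.5 = 503.5.
The longest hop is 232.0; the others sum to 271.5. Since 232.0 ≤ 271.5, the path can fold back on itself completely, so the minimum distance is 0.

0 ≤ RW ≤ 503.5 km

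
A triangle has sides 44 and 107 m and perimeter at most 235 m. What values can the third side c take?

Triangle inequality alone gives 63 < c < 151.
The perimeter condition gives c ≤ 235 − 44 − 107 = 84.
Intersecting the two: 63 < c ≤ 84.

63 < c ≤ 84 m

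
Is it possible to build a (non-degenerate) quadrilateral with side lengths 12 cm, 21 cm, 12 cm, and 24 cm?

A quadrilateral exists iff every side is shorter than the sum of the others — equivalently, the longest side is less than the sum of the rest.
Longest side 24 < 45 (sum of the remaining 3), so yes.

Yes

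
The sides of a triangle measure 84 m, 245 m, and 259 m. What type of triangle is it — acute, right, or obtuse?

Compare the square of the longest side to the sum of squares of the other two: 84² + 245² = 67081 = 259².

right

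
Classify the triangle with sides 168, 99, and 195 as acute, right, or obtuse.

Compare the square of the longest side to the sum of squares of the other two: 99² + 168² = 38025 = 195².

right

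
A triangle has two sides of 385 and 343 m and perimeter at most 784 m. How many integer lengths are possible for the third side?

14

Triangle inequality: 42 < x < 728. Perimeter ≤ 784 gives x ≤ 784 − 385 − 343 = 56.
So 42 < x ≤ 56; integers 43 through 56: 14 values.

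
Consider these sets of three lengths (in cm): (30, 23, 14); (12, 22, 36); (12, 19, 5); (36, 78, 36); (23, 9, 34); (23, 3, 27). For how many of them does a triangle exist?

1

(14,23,30): 14+23 > 30 → valid
(12,22,36): 12+22 ≤ 36 → not valid
(5,12,19): 5+12 ≤ 19 → not valid
(36,36,78): 36+36 ≤ 78 → not valid
(9,23,34): 9+23 ≤ 34 → not valid
(3,23,27): 3+23 ≤ 27 → not valid
1 of the 6 triples forms a triangle.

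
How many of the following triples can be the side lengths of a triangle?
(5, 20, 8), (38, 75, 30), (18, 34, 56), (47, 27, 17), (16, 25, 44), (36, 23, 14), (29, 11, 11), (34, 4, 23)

1

(5,8,20): 5+8 ≤ 20 → not valid
(30,38,75): 30+38 ≤ 75 → not valid
(18,34,56): 18+34 ≤ 56 → not valid
(17,27,47): 17+27 ≤ 47 → not valid
(16,25,44): 16+25 ≤ 44 → not valid
(14,23,36): 14+23 > 36 → valid
(11,11,29): 11+11 ≤ 29 → not valid
(4,23,34): 4+23 ≤ 34 → not valid
1 of the 8 triples forms a triangle.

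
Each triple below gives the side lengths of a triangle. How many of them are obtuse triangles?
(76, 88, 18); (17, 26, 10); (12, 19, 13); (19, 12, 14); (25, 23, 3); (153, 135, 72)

5

(76,88,18): 18²+76² = 6100 < 7744 = 88² → obtuse
(17,26,10): 10²+17² = 389 < 676 = 26² → obtuse
(12,19,13): 12²+13² = 313 < 361 = 19² → obtuse
(19,12,14): 12²+14² = 340 < 361 = 19² → obtuse
(25,23,3): 3²+23² = 538 < 625 = 25² → obtuse
(153,135,72): 72²+135² = 23409 = 153² → right
5 of the 6 are obtuse.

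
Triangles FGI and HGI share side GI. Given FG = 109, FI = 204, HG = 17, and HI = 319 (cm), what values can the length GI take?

302 < GI < 313

From triangle FGI: |109 − 204| < GI < 109 + 204, i.e. 95 < GI < 313.
From triangle HGI: 302 < GI < 336.
Both must hold, so GI lies in the intersection.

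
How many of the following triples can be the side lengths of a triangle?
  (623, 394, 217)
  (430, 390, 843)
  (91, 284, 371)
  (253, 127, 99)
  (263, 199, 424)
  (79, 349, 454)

2

(217,394,623): 217+394 ≤ 623 → not valid
(390,430,843): 390+430 ≤ 843 → not valid
(91,284,371): 91+284 > 371 → valid
(99,127,253): 99+127 ≤ 253 → not valid
(199,263,424): 199+263 > 424 → valid
(79,349,454): 79+349 ≤ 454 → not valid
2 of the 6 triples form a triangle.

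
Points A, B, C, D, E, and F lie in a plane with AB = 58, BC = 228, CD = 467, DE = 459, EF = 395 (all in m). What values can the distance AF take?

The maximum is all hops collinear in one direction: 58 + 228 + 467 + 459 + 395 = 1607.
The longest hop is 467; the others sum to 1140. Since 467 ≤ 1140, the path can fold back on itself completely, so the minimum distance is 0.

0 ≤ AF ≤ 1607 m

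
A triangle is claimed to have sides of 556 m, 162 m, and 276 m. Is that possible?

The longest side is 556, but the other two sum to only 438.
438 < 556, so the triangle inequality fails.

No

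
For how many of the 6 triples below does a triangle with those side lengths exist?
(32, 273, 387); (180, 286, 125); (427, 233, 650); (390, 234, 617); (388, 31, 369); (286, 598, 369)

5

(32,273,387): 32+273 ≤ 387 → not valid
(125,180,286): 125+180 > 286 → valid
(233,427,650): 233+427 > 650 → valid
(234,390,617): 234+390 > 617 → valid
(31,369,388): 31+369 > 388 → valid
(286,369,598): 286+369 > 598 → valid
5 of the 6 triples form a triangle.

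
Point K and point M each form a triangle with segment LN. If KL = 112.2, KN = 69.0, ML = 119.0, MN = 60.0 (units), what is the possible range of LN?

From triangle KLN: |112.2 − 69.0| < LN < 112.2 + 69.0, i.e. 43.2 < LN < 181.2.
From triangle MLN: 59.0 < LN < 179.0.
Both must hold, so LN lies in the intersection.

59.0 < LN < 179.0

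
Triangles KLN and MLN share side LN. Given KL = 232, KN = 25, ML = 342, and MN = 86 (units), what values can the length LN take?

256 < LN < 257

From triangle KLN: |232 − 25| < LN < 232 + 25, i.e. 207 < LN < 257.
From triangle MLN: 256 < LN < 428.
Both must hold, so LN lies in the intersection.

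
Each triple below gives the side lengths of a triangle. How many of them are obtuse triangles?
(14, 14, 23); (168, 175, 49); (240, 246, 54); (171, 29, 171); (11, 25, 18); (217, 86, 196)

(14,14,23): 14²+14² = 392 < 529 = 23² → obtuse
(168,175,49): 49²+168² = 30625 = 175² → right
(240,246,54): 54²+240² = 60516 = 246² → right
(171,29,171): 29²+171² = 30082 > 29241 = 171² → acute
(11,25,18): 11²+18² = 445 < 625 = 25² → obtuse
(217,86,196): 86²+196² = 45812 < 47089 = 217² → obtuse
3 of the 6 are obtuse.

3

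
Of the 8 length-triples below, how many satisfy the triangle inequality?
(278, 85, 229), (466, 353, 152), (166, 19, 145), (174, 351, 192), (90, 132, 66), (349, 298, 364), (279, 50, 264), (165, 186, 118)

7

(85,229,278): 85+229 > 278 → valid
(152,353,466): 152+353 > 466 → valid
(19,145,166): 19+145 ≤ 166 → not valid
(174,192,351): 174+192 > 351 → valid
(66,90,132): 66+90 > 132 → valid
(298,349,364): 298+349 > 364 → valid
(50,264,279): 50+264 > 279 → valid
(118,165,186): 118+165 > 186 → valid
7 of the 8 triples form a triangle.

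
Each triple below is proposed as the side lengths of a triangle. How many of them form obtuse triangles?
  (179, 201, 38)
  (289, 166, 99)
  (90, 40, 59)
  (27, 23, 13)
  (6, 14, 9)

4

(179,201,38): 38²+179² = 33485 < 40401 = 201² → obtuse
(289,166,99): 99+166 ≤ 289, not a triangle
(90,40,59): 40²+59² = 5081 < 8100 = 90² → obtuse
(27,23,13): 13²+23² = 698 < 729 = 27² → obtuse
(6,14,9): 6²+9² = 117 < 196 = 14² → obtuse
4 of the 5 are obtuse.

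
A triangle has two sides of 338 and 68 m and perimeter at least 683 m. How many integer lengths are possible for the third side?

129

Triangle inequality: 270 < x < 406. Perimeter ≥ 683 gives x ≥ 683 − 338 − 68 = 277.
So 277 ≤ x < 406; integers 277 through 405: 129 values.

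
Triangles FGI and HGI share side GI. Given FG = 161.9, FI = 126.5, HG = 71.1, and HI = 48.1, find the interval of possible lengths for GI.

From triangle FGI: |161.9 − 126.5| < GI < 161.9 + 126.5, i.e. 35.4 < GI < 288.4.
From triangle HGI: 23.0 < GI < 119.2.
Both must hold, so GI lies in the intersection.

35.4 < GI < 119.2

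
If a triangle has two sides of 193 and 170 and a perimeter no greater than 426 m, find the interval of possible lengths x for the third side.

Triangle inequality alone gives 23 < x < 363.
The perimeter condition gives x ≤ 426 − 193 − 170 = 63.
Intersecting the two: 23 < x ≤ 63.

23 < x ≤ 63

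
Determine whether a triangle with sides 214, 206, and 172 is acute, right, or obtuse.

Compare the square of the longest side to the sum of squares of the other two: 172² + 206² = 72020 > 45796 = 214².

acute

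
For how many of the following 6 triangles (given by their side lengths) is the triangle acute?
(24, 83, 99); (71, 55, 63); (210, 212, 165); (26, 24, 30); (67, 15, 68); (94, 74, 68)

(24,83,99): 24²+83² = 7465 < 9801 = 99² → obtuse
(71,55,63): 55²+63² = 6994 > 5041 = 71² → acute
(210,212,165): 165²+210² = 71325 > 44944 = 212² → acute
(26,24,30): 24²+26² = 1252 > 900 = 30² → acute
(67,15,68): 15²+67² = 4714 > 4624 = 68² → acute
(94,74,68): 68²+74² = 10100 > 8836 = 94² → acute
5 of the 6 are acute.

5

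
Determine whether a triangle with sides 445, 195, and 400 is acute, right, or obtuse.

Compare the square of the longest side to the sum of squares of the other two: 195² + 400² = 198025 = 445².

right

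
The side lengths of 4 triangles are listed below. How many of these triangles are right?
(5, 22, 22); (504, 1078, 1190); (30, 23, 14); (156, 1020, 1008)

(5,22,22): 5²+22² = 509 > 484 = 22² → acute
(504,1078,1190): 504²+1078² = 1416100 = 1190² → right
(30,23,14): 14²+23² = 725 < 900 = 30² → obtuse
(156,1020,1008): 156²+1008² = 1040400 = 1020² → right
2 of the 4 are right.

2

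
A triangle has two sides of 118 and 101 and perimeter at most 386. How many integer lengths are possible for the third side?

150

Triangle inequality: 17 < x < 219. Perimeter ≤ 386 gives x ≤ 386 − 118 − 101 = 167.
So 17 < x ≤ 167; integers 18 through 167: 150 values.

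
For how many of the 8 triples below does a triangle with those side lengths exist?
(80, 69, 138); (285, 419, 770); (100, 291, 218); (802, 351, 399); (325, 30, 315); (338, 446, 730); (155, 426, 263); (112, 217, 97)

4

(69,80,138): 69+80 > 138 → valid
(285,419,770): 285+419 ≤ 770 → not valid
(100,218,291): 100+218 > 291 → valid
(351,399,802): 351+399 ≤ 802 → not valid
(30,315,325): 30+315 > 325 → valid
(338,446,730): 338+446 > 730 → valid
(155,263,426): 155+263 ≤ 426 → not valid
(97,112,217): 97+112 ≤ 217 → not valid
4 of the 8 triples form a triangle.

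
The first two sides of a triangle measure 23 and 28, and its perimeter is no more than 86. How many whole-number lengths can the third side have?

30

Triangle inequality: 5 < x < 51. Perimeter ≤ 86 gives x ≤ 86 − 23 − 28 = 35.
So 5 < x ≤ 35; integers 6 through 35: 30 values.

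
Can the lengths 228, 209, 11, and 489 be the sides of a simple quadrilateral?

For a quadrilateral, each side must be shorter than the sum of the others.
Here the longest side is 489, but the remaining 3 sides sum to only 448.

No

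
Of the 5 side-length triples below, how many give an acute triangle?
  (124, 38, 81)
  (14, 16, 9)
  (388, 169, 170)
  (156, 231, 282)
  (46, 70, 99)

(124,38,81): 38+81 ≤ 124, not a triangle
(14,16,9): 9²+14² = 277 > 256 = 16² → acute
(388,169,170): 169+170 ≤ 388, not a triangle
(156,231,282): 156²+231² = 77697 < 79524 = 282² → obtuse
(46,70,99): 46²+70² = 7016 < 9801 = 99² → obtuse
1 of the 5 is acute.

1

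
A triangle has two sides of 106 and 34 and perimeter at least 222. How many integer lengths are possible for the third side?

Triangle inequality: 72 < x < 140. Perimeter ≥ 222 gives x ≥ 222 − 106 − 34 = 82.
So 82 ≤ x < 140; integers 82 through 139: 58 values.

58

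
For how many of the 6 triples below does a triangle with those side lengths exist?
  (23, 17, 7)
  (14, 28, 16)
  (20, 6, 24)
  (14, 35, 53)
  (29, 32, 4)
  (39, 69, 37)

(7,17,23): 7+17 > 23 → valid
(14,16,28): 14+16 > 28 → valid
(6,20,24): 6+20 > 24 → valid
(14,35,53): 14+35 ≤ 53 → not valid
(4,29,32): 4+29 > 32 → valid
(37,39,69): 37+39 > 69 → valid
5 of the 6 triples form a triangle.

5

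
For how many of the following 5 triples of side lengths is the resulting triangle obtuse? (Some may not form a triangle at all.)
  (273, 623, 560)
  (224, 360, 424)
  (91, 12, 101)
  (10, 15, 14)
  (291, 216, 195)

(273,623,560): 273²+560² = 388129 = 623² → right
(224,360,424): 224²+360² = 179776 = 424² → right
(91,12,101): 12²+91² = 8425 < 10201 = 101² → obtuse
(10,15,14): 10²+14² = 296 > 225 = 15² → acute
(291,216,195): 195²+216² = 84681 = 291² → right
1 of the 5 is obtuse.

1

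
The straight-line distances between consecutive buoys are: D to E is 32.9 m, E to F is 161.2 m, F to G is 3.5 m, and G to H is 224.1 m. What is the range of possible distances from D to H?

26.5 ≤ DH ≤ 421.7 m

The maximum is all hops collinear in one direction: 32.9 + 161.2 + 3.5 + 224.1 = 421.7.
The longest hop is 224.1; the others sum to 197.6. Folding the others back against it leaves at least 224.1 − 197.6 = 26.5.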